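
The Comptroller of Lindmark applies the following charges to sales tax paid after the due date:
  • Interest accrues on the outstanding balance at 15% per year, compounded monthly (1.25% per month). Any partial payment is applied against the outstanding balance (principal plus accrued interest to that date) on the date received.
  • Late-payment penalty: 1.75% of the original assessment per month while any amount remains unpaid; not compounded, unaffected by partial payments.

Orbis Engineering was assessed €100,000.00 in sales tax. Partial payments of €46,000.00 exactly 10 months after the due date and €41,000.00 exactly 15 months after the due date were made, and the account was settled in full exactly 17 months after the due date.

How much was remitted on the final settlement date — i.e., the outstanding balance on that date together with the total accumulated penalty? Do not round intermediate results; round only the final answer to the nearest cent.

Balance at month 10: €100,000.0000 × (1 + 0.0125)^10 = €113,227.0830…
After €46,000.00 payment: €113,227.0830… − €46,000.00 = €67,227.0830…
Balance at month 15: €67,227.0830… × (1 + 0.0125)^5 = €71,535.1392…
After €41,000.00 payment: €71,535.1392… − €41,000.00 = €30,535.1392…
Balance at month 17: €30,535.1392… × (1 + 0.0125)^2 = €31,303.2888…
Penalty: 17 × 1.75% × €100,000.00 = €29,750.00
Final settlement = outstanding balance + penalty = €31,303.2888… + €29,750.00 = €61,053.29

€61,053.29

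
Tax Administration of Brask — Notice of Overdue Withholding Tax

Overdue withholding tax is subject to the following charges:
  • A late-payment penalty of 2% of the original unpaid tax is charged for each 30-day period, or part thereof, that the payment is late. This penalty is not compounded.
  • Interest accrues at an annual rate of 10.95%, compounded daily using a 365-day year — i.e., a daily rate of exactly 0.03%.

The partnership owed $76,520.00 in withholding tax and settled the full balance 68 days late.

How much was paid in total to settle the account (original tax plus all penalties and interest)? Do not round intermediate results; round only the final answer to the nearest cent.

Penalty periods: ⌈68/30⌉ = 3; penalty = 3 × 2% × $76,520.00 = $4,591.20
Interest: $76,520.00 × ((1 + 0.0003)^68 − 1) = $76,520.00 × 0.02060638… = $1,576.8002…
Total = $76,520.00 + $4,591.2000 + $1,576.8002… = $82,688.00

$82,688.00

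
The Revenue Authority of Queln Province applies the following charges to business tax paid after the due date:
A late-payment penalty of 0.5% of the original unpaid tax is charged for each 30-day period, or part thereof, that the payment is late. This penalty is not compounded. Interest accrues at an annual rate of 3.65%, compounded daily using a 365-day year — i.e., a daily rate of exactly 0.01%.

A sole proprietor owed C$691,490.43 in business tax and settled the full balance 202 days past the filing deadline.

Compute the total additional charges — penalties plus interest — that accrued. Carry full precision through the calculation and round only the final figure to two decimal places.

Penalty periods: ⌈202/30⌉ = 7; penalty = 7 × 0.5% × C$691,490.43 = C$24,202.17…
Interest: C$691,490.43 × ((1 + 0.0001)^202 − 1) = C$691,490.43 × 0.02040437… = C$14,109.4267…
Penalties + interest = C$24,202.1651… + C$14,109.4267… = C$38,311.59

C$38,311.59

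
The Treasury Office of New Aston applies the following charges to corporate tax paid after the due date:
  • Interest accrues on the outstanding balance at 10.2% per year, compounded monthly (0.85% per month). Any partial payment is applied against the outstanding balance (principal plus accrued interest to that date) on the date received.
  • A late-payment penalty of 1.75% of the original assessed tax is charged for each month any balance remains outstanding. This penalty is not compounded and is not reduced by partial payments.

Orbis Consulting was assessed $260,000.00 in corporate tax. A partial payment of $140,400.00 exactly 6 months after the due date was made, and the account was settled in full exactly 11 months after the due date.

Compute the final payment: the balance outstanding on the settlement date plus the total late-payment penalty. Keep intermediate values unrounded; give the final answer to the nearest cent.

$188,950.67

Balance at month 6: $260,000.0000 × (1 + 0.0085)^6 = $273,544.9889…
After $140,400.00 payment: $273,544.9889… − $140,400.00 = $133,144.9889…
Balance at month 11: $133,144.9889… × (1 + 0.0085)^5 = $138,900.6693…
Penalty: 11 × 1.75% × $260,000.00 = $50,050.00
Final settlement = outstanding balance + penalty = $138,900.6693… + $50,050.00 = $188,950.67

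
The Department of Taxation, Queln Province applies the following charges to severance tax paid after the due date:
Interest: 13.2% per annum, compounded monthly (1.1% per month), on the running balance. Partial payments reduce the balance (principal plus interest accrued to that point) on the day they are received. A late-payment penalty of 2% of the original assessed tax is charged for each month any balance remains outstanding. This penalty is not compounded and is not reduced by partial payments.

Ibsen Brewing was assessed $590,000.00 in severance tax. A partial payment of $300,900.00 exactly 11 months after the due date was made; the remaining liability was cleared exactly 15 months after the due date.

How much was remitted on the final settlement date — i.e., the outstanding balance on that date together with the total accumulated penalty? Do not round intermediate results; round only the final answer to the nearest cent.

$557,855.68

Balance at month 11: $590,000.0000 × (1 + 0.011)^11 = $665,448.9178…
After $300,900.00 payment: $665,448.9178… − $300,900.00 = $364,548.9178…
Balance at month 15: $364,548.9178… × (1 + 0.011)^4 = $380,855.6789…
Penalty: 15 × 2% × $590,000.00 = $177,000.00
Final settlement = outstanding balance + penalty = $380,855.6789… + $177,000.00 = $557,855.68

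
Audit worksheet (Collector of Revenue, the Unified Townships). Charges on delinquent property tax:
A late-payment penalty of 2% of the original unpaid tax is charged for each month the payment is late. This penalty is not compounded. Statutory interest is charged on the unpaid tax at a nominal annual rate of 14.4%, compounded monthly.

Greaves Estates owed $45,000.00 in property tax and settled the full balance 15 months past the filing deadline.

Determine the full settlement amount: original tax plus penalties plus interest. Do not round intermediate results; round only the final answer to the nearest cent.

Late-payment penalty = 2% × $45,000.00 × 15 mo = $13,500.00
Interest (14.4%/yr ÷ 12 = 1.2%/month): $45,000.00 × ((1 + 0.012)^15 − 1) = $8,817.0888…
Total = $45,000.00 + $13,500.0000 + $8,817.0888… = $67,317.09

$67,317.09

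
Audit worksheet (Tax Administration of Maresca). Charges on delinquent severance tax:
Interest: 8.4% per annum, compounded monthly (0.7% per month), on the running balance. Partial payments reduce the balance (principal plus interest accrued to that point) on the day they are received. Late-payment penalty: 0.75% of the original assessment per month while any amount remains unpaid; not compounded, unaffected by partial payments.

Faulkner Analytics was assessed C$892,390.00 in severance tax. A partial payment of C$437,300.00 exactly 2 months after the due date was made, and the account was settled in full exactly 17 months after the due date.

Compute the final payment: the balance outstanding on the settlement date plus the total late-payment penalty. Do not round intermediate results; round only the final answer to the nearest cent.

C$632,988.25

Balance at month 2: C$892,390.0000 × (1 + 0.007)^2 = C$904,927.1871…
After C$437,300.00 payment: C$904,927.1871… − C$437,300.00 = C$467,627.1871…
Balance at month 17: C$467,627.1871… × (1 + 0.007)^15 = C$519,208.5203…
Penalty: 17 × 0.75% × C$892,390.00 = C$113,779.73…
Final settlement = outstanding balance + penalty = C$519,208.5203… + C$113,779.73… = C$632,988.25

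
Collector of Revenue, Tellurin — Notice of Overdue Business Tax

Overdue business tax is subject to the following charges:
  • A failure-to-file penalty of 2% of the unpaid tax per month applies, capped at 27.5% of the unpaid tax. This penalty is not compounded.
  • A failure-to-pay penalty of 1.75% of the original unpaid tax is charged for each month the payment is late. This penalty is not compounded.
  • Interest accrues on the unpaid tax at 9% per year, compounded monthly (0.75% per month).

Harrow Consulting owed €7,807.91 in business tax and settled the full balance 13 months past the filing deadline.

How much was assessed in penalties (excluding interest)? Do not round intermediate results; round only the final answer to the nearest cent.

Failure-to-file: 13 × 2% × €7,807.91 = €2,030.06… (under the 27.5% cap)
Failure-to-pay penalty: 13 × 1.75% × €7,807.91 = €1,776.30…
Total penalty = €2,030.06… + €1,776.30… = €3,806.36

€3,806.36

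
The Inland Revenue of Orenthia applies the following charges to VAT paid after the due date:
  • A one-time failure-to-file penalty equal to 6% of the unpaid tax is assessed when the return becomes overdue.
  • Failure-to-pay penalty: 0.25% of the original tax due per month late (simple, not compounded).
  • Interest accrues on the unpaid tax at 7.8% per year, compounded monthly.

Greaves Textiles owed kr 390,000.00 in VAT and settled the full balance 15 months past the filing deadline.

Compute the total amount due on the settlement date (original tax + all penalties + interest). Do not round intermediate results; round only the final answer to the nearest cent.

Failure-to-file penalty: 6% × kr 390,000.00 = kr 23,400.00
Failure-to-pay penalty: 15 × 0.25% × kr 390,000.00 = kr 14,625.00
Interest (7.8%/yr ÷ 12 = 0.65%/month): kr 390,000.00 × ((1 + 0.0065)^15 − 1) = kr 39,804.8337…
Total = kr 390,000.00 + kr 38,025.0000 + kr 39,804.8337… = kr 467,829.83

kr 467,829.83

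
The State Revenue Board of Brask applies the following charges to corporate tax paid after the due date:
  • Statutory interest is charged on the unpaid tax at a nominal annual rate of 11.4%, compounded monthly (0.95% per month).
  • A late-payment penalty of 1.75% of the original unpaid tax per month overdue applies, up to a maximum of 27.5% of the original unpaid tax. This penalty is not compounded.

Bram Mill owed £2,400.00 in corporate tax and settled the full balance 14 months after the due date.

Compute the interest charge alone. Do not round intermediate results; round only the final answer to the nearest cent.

£339.68

Interest: £2,400.00 × ((1 + 0.0095)^14 − 1) = £2,400.00 × 0.1415331… = £339.6795…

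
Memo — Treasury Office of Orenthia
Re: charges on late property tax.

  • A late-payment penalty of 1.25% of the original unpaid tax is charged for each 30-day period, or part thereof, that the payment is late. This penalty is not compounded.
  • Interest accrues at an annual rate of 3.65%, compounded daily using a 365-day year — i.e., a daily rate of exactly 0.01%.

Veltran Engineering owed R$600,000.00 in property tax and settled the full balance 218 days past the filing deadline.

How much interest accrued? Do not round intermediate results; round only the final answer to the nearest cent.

R$13,222.95

Interest: R$600,000.00 × ((1 + 0.0001)^218 − 1) = R$600,000.00 × 0.02203824… = R$13,222.9453…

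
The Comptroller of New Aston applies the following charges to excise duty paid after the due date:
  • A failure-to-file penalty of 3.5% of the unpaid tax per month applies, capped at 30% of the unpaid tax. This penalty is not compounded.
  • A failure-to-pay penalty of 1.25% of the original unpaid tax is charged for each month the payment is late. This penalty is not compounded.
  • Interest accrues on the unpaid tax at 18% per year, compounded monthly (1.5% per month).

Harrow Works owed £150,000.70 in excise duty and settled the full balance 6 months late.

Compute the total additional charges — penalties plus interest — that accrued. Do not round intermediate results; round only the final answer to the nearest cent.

Failure-to-file: 6 × 3.5% × £150,000.70 = £31,500.15… (under the 30% cap)
Failure-to-pay penalty: 6 × 1.25% × £150,000.70 = £11,250.05…
Interest: £150,000.70 × ((1 + 0.015)^6 − 1) = £150,000.70 × 0.0934433… = £14,016.5550…
Penalties + interest = £42,750.1995 + £14,016.5550… = £56,766.75

£56,766.75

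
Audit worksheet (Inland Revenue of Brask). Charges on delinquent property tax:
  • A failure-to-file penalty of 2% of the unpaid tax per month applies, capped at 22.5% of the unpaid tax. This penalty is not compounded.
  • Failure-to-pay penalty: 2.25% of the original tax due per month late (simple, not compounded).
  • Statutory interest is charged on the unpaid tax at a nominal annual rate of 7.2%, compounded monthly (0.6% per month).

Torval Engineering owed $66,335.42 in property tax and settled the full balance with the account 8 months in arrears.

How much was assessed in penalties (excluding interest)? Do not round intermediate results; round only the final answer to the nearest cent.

$22,554.04

Failure-to-file: 8 × 2% × $66,335.42 = $10,613.67… (under the 22.5% cap)
Failure-to-pay penalty: 8 × 2.25% × $66,335.42 = $11,940.38…
Total penalty = $10,613.67… + $11,940.38… = $22,554.04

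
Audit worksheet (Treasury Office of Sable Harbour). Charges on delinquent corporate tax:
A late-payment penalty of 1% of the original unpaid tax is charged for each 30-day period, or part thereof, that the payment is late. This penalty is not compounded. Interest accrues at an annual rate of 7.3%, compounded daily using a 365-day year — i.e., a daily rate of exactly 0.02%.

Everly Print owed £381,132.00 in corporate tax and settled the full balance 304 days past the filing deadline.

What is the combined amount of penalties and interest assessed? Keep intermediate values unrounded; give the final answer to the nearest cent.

Penalty periods: ⌈304/30⌉ = 11; penalty = 11 × 1% × £381,132.00 = £41,924.52
Interest: £381,132.00 × ((1 + 0.0002)^304 − 1) = £381,132.00 × 0.06267990… = £23,889.3139…
Penalties + interest = £41,924.5200 + £23,889.3139… = £65,813.83

£65,813.83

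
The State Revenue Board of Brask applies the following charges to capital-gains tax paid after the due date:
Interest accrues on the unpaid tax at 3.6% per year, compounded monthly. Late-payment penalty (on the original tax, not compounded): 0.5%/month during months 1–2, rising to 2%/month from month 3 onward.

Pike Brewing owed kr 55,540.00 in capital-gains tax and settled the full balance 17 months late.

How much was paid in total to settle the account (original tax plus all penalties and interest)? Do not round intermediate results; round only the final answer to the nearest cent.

kr 75,658.95

Penalty, months 1–2: 2 × 0.5% × kr 55,540.00 = kr 555.40
Penalty, months 3–17: 15 × 2% × kr 55,540.00 = kr 16,662.00
Interest (3.6%/yr ÷ 12 = 0.3%/month): kr 55,540.00 × ((1 + 0.003)^17 − 1) = kr 2,901.5515…
Total = kr 55,540.00 + kr 17,217.4000 + kr 2,901.5515… = kr 75,658.95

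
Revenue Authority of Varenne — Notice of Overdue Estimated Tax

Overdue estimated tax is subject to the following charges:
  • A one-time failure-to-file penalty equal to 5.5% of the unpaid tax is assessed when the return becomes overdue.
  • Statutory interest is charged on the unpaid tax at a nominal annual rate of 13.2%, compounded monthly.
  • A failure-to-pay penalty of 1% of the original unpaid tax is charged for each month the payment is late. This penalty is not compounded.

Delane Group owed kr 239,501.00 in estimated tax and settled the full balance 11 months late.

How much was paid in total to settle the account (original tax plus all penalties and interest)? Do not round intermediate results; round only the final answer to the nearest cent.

Failure-to-file penalty: 5.5% × kr 239,501.00 = kr 13,172.56…
Failure-to-pay penalty: 11 × 1% × kr 239,501.00 = kr 26,345.11
Interest (13.2%/yr ÷ 12 = 1.1%/month): kr 239,501.00 × ((1 + 0.011)^11 − 1) = kr 30,627.2733…
Total = kr 239,501.00 + kr 39,517.6650 + kr 30,627.2733… = kr 309,645.94

kr 309,645.94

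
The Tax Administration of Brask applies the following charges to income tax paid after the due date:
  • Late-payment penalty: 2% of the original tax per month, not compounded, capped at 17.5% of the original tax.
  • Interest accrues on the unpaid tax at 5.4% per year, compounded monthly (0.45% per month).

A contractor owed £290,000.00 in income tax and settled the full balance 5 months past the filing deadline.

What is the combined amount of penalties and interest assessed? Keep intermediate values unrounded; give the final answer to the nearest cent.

£35,583.99

Penalty: 5 × 2% × £290,000.00 = £29,000.00 (below the 17.5% cap of £50,750.00)
Interest: £290,000.00 × ((1 + 0.0045)^5 − 1) = £290,000.00 × 0.0227034… = £6,583.9899…
Penalties + interest = £29,000.0000 + £6,583.9899… = £35,583.99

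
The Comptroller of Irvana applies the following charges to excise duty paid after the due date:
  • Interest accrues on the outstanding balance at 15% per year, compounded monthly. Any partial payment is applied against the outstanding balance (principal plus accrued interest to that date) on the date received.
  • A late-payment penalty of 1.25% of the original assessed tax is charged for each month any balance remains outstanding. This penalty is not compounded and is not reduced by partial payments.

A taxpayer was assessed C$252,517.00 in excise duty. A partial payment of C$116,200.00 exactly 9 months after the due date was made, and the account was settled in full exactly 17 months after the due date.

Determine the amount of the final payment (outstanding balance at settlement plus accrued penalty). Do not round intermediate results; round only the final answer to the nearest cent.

C$237,211.96

Monthly rate = 15% ÷ 12 = 1.25%
Balance at month 9: C$252,517.0000 × (1 + 0.0125)^9 = C$282,387.7858…
After C$116,200.00 payment: C$282,387.7858… − C$116,200.00 = C$166,187.7858…
Balance at month 17: C$166,187.7858… × (1 + 0.0125)^8 = C$183,552.0996…
Penalty: 17 × 1.25% × C$252,517.00 = C$53,659.86…
Final settlement = outstanding balance + penalty = C$183,552.0996… + C$53,659.86… = C$237,211.96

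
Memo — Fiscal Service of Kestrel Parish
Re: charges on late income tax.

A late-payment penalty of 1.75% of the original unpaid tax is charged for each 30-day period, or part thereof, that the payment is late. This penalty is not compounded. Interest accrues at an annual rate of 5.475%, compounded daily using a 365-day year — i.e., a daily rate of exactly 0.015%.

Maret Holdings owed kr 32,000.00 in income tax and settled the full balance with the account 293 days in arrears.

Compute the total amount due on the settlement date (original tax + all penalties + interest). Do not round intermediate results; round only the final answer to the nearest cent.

kr 39,037.65

Penalty periods: ⌈293/30⌉ = 10; penalty = 10 × 1.75% × kr 32,000.00 = kr 5,600.00
Interest: kr 32,000.00 × ((1 + 0.00015)^293 − 1) = kr 32,000.00 × 0.04492666… = kr 1,437.6532…
Total = kr 32,000.00 + kr 5,600.0000 + kr 1,437.6532… = kr 39,037.65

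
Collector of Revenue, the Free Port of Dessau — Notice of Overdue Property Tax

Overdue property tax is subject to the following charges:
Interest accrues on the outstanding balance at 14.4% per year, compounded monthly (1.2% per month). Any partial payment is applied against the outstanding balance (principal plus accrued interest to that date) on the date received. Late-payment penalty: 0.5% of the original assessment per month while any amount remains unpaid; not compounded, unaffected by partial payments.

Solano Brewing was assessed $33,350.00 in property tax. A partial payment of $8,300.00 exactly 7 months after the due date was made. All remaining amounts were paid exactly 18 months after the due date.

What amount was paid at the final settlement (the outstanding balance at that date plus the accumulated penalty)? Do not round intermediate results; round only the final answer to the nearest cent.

$34,875.32

Balance at month 7: $33,350.0000 × (1 + 0.012)^7 = $36,254.2918…
After $8,300.00 payment: $36,254.2918… − $8,300.00 = $27,954.2918…
Balance at month 18: $27,954.2918… × (1 + 0.012)^11 = $31,873.8212…
Penalty: 18 × 0.5% × $33,350.00 = $3,001.50
Final settlement = outstanding balance + penalty = $31,873.8212… + $3,001.50 = $34,875.32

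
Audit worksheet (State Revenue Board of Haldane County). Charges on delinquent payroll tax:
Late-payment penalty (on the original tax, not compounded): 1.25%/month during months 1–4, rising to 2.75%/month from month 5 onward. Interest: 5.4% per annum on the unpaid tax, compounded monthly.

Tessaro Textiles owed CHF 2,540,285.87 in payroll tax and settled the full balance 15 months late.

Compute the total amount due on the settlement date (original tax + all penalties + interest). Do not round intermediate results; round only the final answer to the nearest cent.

Penalty, months 1–4: 4 × 1.25% × CHF 2,540,285.87 = CHF 127,014.29…
Penalty, months 5–15: 11 × 2.75% × CHF 2,540,285.87 = CHF 768,436.48…
Interest (5.4%/yr ÷ 12 = 0.45%/month): CHF 2,540,285.87 × ((1 + 0.0045)^15 − 1) = CHF 176,977.3401…
Total = CHF 2,540,285.87 + CHF 895,450.7692… + CHF 176,977.3401… = CHF 3,612,713.98

CHF 3,612,713.98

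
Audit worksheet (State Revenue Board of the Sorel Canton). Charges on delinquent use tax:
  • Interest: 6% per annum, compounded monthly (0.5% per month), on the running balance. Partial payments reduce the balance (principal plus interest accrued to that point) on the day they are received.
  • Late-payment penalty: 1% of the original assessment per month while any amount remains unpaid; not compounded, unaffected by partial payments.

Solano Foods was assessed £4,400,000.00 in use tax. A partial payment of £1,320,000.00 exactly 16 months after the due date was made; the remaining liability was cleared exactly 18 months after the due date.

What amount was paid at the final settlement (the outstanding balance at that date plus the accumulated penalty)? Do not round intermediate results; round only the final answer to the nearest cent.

Balance at month 16: £4,400,000.0000 × (1 + 0.005)^16 = £4,765,513.0656…
After £1,320,000.00 payment: £4,765,513.0656… − £1,320,000.00 = £3,445,513.0656…
Balance at month 18: £3,445,513.0656… × (1 + 0.005)^2 = £3,480,054.3341…
Penalty: 18 × 1% × £4,400,000.00 = £792,000.00
Final settlement = outstanding balance + penalty = £3,480,054.3341… + £792,000.00 = £4,272,054.33

£4,272,054.33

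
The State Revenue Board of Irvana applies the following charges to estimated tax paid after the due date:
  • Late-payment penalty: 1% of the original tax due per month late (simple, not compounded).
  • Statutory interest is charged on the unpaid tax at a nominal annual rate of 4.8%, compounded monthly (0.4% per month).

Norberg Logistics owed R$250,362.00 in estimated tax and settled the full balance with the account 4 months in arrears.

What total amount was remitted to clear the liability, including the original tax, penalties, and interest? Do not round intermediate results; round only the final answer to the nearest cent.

Late-payment penalty: 4 × 1% × R$250,362.00 = R$10,014.48
Interest: R$250,362.00 × ((1 + 0.004)^4 − 1) = R$250,362.00 × 0.0160963… = R$4,029.8909…
Total = R$250,362.00 + R$10,014.4800 + R$4,029.8909… = R$264,406.37

R$264,406.37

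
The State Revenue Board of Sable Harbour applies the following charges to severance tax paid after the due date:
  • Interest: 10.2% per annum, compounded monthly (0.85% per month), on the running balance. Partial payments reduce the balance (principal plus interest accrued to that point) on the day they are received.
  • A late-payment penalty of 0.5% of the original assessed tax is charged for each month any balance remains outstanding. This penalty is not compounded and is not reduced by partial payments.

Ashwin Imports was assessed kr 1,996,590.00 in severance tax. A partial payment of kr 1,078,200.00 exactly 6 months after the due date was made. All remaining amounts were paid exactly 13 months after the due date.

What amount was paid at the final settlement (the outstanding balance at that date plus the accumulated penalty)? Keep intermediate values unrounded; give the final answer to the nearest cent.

Balance at month 6: kr 1,996,590.0000 × (1 + 0.0085)^6 = kr 2,100,604.5744…
After kr 1,078,200.00 payment: kr 2,100,604.5744… − kr 1,078,200.00 = kr 1,022,404.5744…
Balance at month 13: kr 1,022,404.5744… × (1 + 0.0085)^7 = kr 1,084,811.0536…
Penalty: 13 × 0.5% × kr 1,996,590.00 = kr 129,778.35
Final settlement = outstanding balance + penalty = kr 1,084,811.0536… + kr 129,778.35 = kr 1,214,589.40

kr 1,214,589.40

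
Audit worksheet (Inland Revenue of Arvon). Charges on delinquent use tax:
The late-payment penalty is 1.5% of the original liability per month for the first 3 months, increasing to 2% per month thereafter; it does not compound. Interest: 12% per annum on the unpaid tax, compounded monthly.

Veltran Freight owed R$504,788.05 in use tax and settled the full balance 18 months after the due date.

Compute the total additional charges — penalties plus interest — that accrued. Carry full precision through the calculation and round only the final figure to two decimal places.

R$273,164.78

Penalty, months 1–3: 3 × 1.5% × R$504,788.05 = R$22,715.46…
Penalty, months 4–18: 15 × 2% × R$504,788.05 = R$151,436.42…
Interest (12%/yr ÷ 12 = 1%/month): R$504,788.05 × ((1 + 0.01)^18 − 1) = R$99,012.9018…
Penalties + interest = R$174,151.8773… + R$99,012.9018… = R$273,164.78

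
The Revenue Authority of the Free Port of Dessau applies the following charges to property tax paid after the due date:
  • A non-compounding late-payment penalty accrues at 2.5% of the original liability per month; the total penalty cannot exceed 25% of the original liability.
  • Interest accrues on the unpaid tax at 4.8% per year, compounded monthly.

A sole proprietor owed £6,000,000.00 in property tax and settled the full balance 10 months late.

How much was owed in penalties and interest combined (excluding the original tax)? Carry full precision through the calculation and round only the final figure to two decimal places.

£1,744,366.40

Penalty (uncapped): 10 × 2.5% × £6,000,000.00 = £1,500,000.00; cap = 25% × £6,000,000.00 = £1,500,000.00 → penalty = £1,500,000.00
Interest (4.8%/yr ÷ 12 = 0.4%/month): £6,000,000.00 × ((1 + 0.004)^10 − 1) = £244,366.4041…
Penalties + interest = £1,500,000.0000 + £244,366.4041… = £1,744,366.40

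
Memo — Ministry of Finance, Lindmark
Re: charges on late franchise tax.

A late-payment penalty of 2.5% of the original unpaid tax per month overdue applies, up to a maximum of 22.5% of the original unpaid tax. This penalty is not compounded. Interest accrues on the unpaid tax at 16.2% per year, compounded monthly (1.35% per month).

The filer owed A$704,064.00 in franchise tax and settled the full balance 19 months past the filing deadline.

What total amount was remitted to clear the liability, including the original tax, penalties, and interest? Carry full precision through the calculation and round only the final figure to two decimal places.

Penalty (uncapped): 19 × 2.5% × A$704,064.00 = A$334,430.40; cap = 22.5% × A$704,064.00 = A$158,414.40 → penalty = A$158,414.40
Interest: A$704,064.00 × ((1 + 0.0135)^19 − 1) = A$704,064.00 × 0.2901830… = A$204,307.3878…
Total = A$704,064.00 + A$158,414.4000 + A$204,307.3878… = A$1,066,785.79

A$1,066,785.79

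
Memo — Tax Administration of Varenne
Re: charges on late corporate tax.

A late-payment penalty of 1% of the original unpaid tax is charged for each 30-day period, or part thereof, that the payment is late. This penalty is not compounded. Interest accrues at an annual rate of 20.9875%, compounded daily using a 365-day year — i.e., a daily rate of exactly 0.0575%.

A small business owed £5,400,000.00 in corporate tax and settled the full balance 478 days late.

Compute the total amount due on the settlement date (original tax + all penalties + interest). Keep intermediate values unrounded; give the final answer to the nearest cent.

Penalty periods: ⌈478/30⌉ = 16; penalty = 16 × 1% × £5,400,000.00 = £864,000.00
Interest: £5,400,000.00 × ((1 + 0.000575)^478 − 1) = £5,400,000.00 × 0.31622924… = £1,707,637.8863…
Total = £5,400,000.00 + £864,000.0000 + £1,707,637.8863… = £7,971,637.89

£7,971,637.89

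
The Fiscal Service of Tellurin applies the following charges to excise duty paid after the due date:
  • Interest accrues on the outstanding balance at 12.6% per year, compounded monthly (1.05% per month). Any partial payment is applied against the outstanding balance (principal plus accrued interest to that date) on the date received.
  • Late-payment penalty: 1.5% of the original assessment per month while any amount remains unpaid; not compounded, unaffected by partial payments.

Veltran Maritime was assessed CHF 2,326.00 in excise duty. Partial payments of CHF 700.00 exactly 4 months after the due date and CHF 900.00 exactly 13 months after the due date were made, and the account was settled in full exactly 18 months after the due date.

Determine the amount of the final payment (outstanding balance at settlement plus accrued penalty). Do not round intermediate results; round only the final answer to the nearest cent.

Balance at month 4: CHF 2,326.0000 × (1 + 0.0105)^4 = CHF 2,425.2414…
After CHF 700.00 payment: CHF 2,425.2414… − CHF 700.00 = CHF 1,725.2414…
Balance at month 13: CHF 1,725.2414… × (1 + 0.0105)^9 = CHF 1,895.2947…
After CHF 900.00 payment: CHF 1,895.2947… − CHF 900.00 = CHF 995.2947…
Balance at month 18: CHF 995.2947… × (1 + 0.0105)^5 = CHF 1,048.6565…
Penalty: 18 × 1.5% × CHF 2,326.00 = CHF 628.02
Final settlement = outstanding balance + penalty = CHF 1,048.6565… + CHF 628.02 = CHF 1,676.68

CHF 1,676.68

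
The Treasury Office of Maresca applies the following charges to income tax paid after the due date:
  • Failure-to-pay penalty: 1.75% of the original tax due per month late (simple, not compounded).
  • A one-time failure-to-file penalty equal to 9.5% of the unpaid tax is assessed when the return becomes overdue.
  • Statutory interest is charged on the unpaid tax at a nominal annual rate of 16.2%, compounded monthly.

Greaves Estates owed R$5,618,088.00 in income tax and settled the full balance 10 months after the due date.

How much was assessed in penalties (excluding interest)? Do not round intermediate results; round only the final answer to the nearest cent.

R$1,516,883.76

Failure-to-file penalty: 9.5% × R$5,618,088.00 = R$533,718.36
Failure-to-pay penalty = 1.75% × R$5,618,088.00 × 10 mo = R$983,165.40
Total penalty = R$533,718.36 + R$983,165.40 = R$1,516,883.76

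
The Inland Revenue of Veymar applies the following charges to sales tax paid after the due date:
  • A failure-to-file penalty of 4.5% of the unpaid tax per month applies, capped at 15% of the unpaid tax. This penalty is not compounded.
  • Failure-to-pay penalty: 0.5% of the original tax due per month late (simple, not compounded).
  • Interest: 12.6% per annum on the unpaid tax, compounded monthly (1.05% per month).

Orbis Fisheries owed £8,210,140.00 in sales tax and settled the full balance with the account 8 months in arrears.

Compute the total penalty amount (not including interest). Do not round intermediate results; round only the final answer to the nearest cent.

Failure-to-file: 8 × 4.5% × £8,210,140.00 = £2,955,650.40, capped at 15% × £8,210,140.00 = £1,231,521.00
Failure-to-pay penalty = 0.5% × £8,210,140.00 × 8 mo = £328,405.60
Total penalty = £1,231,521.00 + £328,405.60 = £1,559,926.60

£1,559,926.60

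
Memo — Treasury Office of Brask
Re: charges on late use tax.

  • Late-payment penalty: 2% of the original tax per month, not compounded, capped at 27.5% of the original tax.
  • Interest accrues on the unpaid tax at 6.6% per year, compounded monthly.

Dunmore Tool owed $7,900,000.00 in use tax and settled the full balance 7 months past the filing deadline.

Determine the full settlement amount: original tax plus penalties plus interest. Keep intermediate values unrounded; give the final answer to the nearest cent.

$9,315,214.73

Penalty: 7 × 2% × $7,900,000.00 = $1,106,000.00 (below the 27.5% cap of $2,172,500.00)
Interest (6.6%/yr ÷ 12 = 0.55%/month): $7,900,000.00 × ((1 + 0.0055)^7 − 1) = $309,214.7315…
Total = $7,900,000.00 + $1,106,000.0000 + $309,214.7315… = $9,315,214.73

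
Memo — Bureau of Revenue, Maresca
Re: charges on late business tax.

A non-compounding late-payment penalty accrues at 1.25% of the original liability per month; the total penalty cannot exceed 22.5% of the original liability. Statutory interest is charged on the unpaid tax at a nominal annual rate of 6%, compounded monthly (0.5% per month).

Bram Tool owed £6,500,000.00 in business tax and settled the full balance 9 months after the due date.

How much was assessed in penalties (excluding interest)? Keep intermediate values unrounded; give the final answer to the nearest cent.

Penalty: 9 × 1.25% × £6,500,000.00 = £731,250.00 (below the 22.5% cap of £1,462,500.00)

£731,250.00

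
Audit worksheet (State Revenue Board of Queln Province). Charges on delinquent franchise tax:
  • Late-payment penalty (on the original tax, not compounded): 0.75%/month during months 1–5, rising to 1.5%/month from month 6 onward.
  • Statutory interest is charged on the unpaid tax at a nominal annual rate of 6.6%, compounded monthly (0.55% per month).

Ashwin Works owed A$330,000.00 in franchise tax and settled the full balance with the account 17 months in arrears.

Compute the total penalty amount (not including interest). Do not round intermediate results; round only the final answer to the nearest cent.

Penalty, months 1–5: 5 × 0.75% × A$330,000.00 = A$12,375.00
Penalty, months 6–17: 12 × 1.5% × A$330,000.00 = A$59,400.00
Total penalty = A$12,375.00 + A$59,400.00 = A$71,775.00

A$71,775.00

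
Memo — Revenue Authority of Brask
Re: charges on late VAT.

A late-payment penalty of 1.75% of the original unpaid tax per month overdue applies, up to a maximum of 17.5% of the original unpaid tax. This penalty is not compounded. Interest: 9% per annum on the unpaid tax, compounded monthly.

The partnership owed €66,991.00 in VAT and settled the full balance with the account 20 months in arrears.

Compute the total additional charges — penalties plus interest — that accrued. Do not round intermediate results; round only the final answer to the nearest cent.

€22,521.31

Penalty (uncapped): 20 × 1.75% × €66,991.00 = €23,446.85; cap = 17.5% × €66,991.00 = €11,723.43… → penalty = €11,723.43…
Interest (9%/yr ÷ 12 = 0.75%/month): €66,991.00 × ((1 + 0.0075)^20 − 1) = €10,797.8869…
Penalties + interest = €11,723.4250 + €10,797.8869… = €22,521.31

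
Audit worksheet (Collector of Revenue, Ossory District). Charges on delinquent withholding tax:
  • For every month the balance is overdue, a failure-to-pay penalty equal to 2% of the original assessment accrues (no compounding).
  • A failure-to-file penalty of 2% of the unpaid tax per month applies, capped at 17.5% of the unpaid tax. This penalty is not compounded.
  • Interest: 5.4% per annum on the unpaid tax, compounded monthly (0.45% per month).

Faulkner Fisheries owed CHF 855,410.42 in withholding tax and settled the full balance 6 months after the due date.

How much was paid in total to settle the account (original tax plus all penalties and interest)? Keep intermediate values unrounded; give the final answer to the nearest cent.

Failure-to-file: 6 × 2% × CHF 855,410.42 = CHF 102,649.25… (under the 17.5% cap)
Failure-to-pay penalty: 6 × 2% × CHF 855,410.42 = CHF 102,649.25…
Interest: CHF 855,410.42 × ((1 + 0.0045)^6 − 1) = CHF 855,410.42 × 0.0273056… = CHF 23,357.4765…
Total = CHF 855,410.42 + CHF 205,298.5008 + CHF 23,357.4765… = CHF 1,084,066.40

CHF 1,084,066.40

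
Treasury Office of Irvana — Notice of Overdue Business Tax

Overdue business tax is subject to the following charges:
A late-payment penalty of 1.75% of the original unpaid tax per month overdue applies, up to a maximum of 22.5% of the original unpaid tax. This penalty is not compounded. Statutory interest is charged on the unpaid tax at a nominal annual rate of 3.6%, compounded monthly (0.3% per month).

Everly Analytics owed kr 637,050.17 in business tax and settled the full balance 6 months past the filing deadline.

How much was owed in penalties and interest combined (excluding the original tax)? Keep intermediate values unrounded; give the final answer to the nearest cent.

kr 78,443.52

Penalty: 6 × 1.75% × kr 637,050.17 = kr 66,890.27… (below the 22.5% cap of kr 143,336.29…)
Interest: kr 637,050.17 × ((1 + 0.003)^6 − 1) = kr 637,050.17 × 0.0181355… = kr 11,553.2496…
Penalties + interest = kr 66,890.2679… + kr 11,553.2496… = kr 78,443.52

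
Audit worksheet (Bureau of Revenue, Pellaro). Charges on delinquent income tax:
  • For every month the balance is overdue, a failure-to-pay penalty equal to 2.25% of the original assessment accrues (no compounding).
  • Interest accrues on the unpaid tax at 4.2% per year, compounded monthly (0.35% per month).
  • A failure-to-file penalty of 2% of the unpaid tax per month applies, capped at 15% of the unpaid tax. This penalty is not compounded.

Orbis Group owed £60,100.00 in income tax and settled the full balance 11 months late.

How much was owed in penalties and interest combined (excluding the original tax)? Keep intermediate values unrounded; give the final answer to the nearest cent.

£26,244.52

Failure-to-file: 11 × 2% × £60,100.00 = £13,222.00, capped at 15% × £60,100.00 = £9,015.00
Failure-to-pay penalty = 2.25% × £60,100.00 × 11 mo = £14,874.75
Interest: £60,100.00 × ((1 + 0.0035)^11 − 1) = £60,100.00 × 0.0391809… = £2,354.7705…
Penalties + interest = £23,889.7500 + £2,354.7705… = £26,244.52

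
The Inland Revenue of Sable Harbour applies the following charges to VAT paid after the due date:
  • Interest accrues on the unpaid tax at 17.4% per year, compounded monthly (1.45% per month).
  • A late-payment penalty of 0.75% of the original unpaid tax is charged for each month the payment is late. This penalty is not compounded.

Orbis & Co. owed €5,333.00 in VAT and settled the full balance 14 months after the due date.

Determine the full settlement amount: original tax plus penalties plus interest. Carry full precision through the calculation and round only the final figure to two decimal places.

Late-payment penalty: 14 × 0.75% × €5,333.00 = €559.97…
Interest: €5,333.00 × ((1 + 0.0145)^14 − 1) = €5,333.00 × 0.2232880… = €1,190.7950…
Total = €5,333.00 + €559.9650 + €1,190.7950… = €7,083.76

€7,083.76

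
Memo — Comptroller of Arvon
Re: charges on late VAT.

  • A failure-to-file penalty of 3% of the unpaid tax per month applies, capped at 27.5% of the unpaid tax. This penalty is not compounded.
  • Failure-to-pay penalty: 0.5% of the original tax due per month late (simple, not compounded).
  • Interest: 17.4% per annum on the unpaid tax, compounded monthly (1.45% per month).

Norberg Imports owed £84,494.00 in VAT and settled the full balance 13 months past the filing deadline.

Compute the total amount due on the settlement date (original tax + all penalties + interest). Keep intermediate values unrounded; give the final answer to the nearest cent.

Failure-to-file: 13 × 3% × £84,494.00 = £32,952.66, capped at 27.5% × £84,494.00 = £23,235.85
Failure-to-pay penalty = 0.5% × £84,494.00 × 13 mo = £5,492.11
Interest: £84,494.00 × ((1 + 0.0145)^13 − 1) = £84,494.00 × 0.2058039… = £17,389.1909…
Total = £84,494.00 + £28,727.9600 + £17,389.1909… = £130,611.15

£130,611.15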